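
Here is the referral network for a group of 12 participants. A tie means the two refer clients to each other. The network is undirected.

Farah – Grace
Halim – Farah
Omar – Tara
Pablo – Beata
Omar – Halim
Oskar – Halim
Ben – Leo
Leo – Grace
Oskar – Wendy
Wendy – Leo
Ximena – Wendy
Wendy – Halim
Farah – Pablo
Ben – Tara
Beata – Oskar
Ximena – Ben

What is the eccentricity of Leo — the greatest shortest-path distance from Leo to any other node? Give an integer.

3

Distances from Leo: Beata:3, Ben:1, Farah:2, Grace:1, Halim:2, Omar:3, Oskar:2, Pablo:3, Tara:2, Wendy:1, Ximena:2.
The largest is 3 (to Omar, Pablo, and Beata), so the eccentricity of Leo is 3.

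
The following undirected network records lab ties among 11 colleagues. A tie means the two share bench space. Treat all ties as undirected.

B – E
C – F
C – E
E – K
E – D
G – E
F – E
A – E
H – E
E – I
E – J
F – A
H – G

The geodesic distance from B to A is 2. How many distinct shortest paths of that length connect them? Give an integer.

1

The shortest distance is 2, and the only length-2 path is B–E–A. So there is exactly 1 shortest path.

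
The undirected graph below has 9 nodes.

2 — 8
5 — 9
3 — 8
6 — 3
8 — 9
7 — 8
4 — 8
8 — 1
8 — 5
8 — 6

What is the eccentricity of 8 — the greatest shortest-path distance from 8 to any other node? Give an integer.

Distances from 8: 1:1, 2:1, 3:1, 4:1, 5:1, 6:1, 7:1, 9:1.
The largest is 1 (to 3, 1, 6, 5, 7, 9, 4, and 2), so the eccentricity of 8 is 1.

1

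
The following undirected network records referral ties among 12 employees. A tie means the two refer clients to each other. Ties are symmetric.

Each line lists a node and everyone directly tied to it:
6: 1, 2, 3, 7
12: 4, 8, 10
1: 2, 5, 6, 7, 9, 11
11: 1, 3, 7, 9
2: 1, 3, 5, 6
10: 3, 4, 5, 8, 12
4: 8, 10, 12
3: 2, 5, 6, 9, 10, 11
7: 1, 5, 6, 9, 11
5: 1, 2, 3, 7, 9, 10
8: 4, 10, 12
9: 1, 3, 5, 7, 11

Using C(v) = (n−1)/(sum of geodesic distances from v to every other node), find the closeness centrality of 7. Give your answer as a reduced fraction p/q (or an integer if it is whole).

Distances from 7: 1:1, 2:2, 3:2, 4:3, 5:1, 6:1, 8:3, 9:1, 10:2, 11:1, 12:3. Sum = 20.
n = 12, so closeness = 11/20.

11/20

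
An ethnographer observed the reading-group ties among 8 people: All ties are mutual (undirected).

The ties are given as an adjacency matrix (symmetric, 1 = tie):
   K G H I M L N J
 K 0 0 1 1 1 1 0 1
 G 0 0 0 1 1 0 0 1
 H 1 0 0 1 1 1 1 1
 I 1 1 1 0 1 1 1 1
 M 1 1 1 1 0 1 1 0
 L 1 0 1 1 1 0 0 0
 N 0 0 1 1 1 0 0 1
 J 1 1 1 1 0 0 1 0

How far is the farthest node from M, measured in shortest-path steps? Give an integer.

Distances from M: G:1, H:1, I:1, J:2, K:1, L:1, N:1.
The largest is 2 (to J), so the eccentricity of M is 2.

2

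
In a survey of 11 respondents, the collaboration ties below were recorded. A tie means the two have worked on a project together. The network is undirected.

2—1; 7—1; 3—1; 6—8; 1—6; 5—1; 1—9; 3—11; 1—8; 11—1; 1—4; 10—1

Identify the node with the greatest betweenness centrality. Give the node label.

1

Unnormalized betweenness of each node: 1:43, 2:0, 3:0, 4:0, 5:0, 6:0, 7:0, 8:0, 9:0, 10:0, 11:0.
1 has the largest value, 43, making it the main broker — the node through which the most shortest paths run.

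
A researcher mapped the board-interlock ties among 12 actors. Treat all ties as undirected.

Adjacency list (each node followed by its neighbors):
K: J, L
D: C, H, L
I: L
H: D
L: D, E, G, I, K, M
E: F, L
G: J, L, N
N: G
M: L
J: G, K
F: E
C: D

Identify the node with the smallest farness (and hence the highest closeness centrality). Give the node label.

Farness (sum of distances to all others) for each node — C:32, D:22, E:24, F:34, G:22, H:32, I:26, J:30, K:24, L:16, M:26, N:32.
The smallest farness is 16, for L, so L has the highest closeness.

L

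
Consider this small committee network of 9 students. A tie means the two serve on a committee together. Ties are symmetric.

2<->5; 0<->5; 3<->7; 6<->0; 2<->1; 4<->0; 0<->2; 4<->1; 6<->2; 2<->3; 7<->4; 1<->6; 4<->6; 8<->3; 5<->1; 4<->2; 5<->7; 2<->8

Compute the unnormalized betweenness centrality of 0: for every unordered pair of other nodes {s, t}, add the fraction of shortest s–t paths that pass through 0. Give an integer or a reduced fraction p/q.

7/12

Pairs whose geodesics pass through 0 — 5–6: 1/3; 5–4: 1/4.
All other pairs contribute 0.
Summing the contributions gives betweenness(0) = 7/12.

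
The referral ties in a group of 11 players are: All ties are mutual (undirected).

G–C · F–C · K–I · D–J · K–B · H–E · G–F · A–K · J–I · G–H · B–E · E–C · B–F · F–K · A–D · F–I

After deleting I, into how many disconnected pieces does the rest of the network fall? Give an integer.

1

I's neighbors (F, J, and K) remain reachable from one another through other ties, so the rest of the network stays in one piece.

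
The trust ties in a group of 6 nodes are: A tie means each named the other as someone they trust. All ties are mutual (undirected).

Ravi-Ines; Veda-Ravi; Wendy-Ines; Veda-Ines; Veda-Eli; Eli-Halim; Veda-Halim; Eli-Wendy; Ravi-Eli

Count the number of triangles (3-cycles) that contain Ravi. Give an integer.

2

Ravi's neighbors: Eli, Ines, and Veda.
Neighbor pairs that are themselves tied: Ravi–Eli–Veda; Ravi–Ines–Veda. Each forms one triangle with Ravi, for 2 in total.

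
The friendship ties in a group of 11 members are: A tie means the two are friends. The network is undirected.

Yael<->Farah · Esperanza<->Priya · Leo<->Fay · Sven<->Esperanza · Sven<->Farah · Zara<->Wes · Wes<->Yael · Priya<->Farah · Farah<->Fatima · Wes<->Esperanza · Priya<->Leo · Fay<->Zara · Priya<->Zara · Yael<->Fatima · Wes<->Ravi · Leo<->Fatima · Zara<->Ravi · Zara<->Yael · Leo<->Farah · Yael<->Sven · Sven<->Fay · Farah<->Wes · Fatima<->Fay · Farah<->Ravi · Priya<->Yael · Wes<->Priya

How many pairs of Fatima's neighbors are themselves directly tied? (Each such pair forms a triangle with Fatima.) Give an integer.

3

Fatima's neighbors: Farah, Fay, Leo, and Yael.
Neighbor pairs that are themselves tied: Fatima–Farah–Leo; Fatima–Farah–Yael; Fatima–Fay–Leo. Each forms one triangle with Fatima, for 3 in total.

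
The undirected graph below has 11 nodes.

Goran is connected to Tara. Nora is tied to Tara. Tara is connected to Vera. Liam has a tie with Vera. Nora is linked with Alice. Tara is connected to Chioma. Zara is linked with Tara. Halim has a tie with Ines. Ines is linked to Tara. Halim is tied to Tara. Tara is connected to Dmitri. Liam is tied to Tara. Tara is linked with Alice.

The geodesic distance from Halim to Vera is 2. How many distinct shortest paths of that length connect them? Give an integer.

1

The shortest distance is 2, and the only length-2 path is Halim–Tara–Vera. So there is exactly 1 shortest path.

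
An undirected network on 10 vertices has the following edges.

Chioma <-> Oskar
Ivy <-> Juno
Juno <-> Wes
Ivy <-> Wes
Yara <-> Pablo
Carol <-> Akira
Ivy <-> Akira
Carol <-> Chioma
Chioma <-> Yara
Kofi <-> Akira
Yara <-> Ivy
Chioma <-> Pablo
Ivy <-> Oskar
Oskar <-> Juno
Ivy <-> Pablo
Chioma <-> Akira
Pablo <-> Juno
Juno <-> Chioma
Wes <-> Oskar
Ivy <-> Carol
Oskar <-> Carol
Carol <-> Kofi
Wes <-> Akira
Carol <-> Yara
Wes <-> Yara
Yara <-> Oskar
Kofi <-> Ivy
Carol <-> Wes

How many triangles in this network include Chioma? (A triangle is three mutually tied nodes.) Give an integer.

7

Chioma's neighbors: Akira, Carol, Juno, Oskar, Pablo, and Yara.
Neighbor pairs that are themselves tied: Chioma–Akira–Carol; Chioma–Carol–Oskar; Chioma–Carol–Yara; Chioma–Juno–Oskar; Chioma–Juno–Pablo; Chioma–Oskar–Yara; Chioma–Pablo–Yara. Each forms one triangle with Chioma, for 7 in total.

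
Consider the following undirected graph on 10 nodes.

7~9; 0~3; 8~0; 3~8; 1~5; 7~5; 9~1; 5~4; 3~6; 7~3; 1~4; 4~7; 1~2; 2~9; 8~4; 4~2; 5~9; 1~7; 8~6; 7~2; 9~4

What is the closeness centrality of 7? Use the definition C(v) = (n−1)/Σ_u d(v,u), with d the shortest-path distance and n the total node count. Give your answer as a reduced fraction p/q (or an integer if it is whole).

Distances from 7: 0:2, 1:1, 2:1, 3:1, 4:1, 5:1, 6:2, 8:2, 9:1. Sum = 12.
n = 10, so closeness = 9/12 = 3/4.

3/4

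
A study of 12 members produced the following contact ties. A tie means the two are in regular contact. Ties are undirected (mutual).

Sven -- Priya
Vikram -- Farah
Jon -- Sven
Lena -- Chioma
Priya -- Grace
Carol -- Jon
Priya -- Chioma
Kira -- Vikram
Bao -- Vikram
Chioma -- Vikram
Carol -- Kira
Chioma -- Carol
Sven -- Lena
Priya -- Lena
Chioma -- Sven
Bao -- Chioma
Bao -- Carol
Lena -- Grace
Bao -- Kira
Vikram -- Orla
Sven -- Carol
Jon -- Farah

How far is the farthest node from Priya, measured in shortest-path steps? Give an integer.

3

Distances from Priya: Bao:2, Carol:2, Chioma:1, Farah:3, Grace:1, Jon:2, Kira:3, Lena:1, Orla:3, Sven:1, Vikram:2.
The largest is 3 (to Orla, Kira, and Farah), so the eccentricity of Priya is 3.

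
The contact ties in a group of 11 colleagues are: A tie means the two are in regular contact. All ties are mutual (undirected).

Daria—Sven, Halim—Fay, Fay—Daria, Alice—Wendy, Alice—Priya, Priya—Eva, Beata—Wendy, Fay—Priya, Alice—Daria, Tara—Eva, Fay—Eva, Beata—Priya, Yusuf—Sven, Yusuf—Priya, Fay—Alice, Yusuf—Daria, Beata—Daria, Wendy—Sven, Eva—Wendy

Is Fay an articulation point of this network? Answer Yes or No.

Removing Fay leaves {Alice, Beata, Daria, Eva, Priya, Sven, Tara, Wendy, and Yusuf} with no path to {Halim}, so the network splits into 2 components. Fay is a cut vertex.

Yes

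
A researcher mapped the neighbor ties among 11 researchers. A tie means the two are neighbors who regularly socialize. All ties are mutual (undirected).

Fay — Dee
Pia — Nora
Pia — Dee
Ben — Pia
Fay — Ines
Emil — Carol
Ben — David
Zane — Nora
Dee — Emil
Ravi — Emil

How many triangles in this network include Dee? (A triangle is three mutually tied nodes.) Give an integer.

Dee's neighbors are Emil, Fay, and Pia, but none of them are tied to each other, so no triangle contains Dee.

0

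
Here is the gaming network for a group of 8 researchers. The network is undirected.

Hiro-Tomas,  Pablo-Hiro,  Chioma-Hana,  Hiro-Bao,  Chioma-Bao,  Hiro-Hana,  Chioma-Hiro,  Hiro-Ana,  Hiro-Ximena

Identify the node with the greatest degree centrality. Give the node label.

Degrees — Ana:1, Bao:2, Chioma:3, Hana:2, Hiro:7, Pablo:1, Tomas:1, Ximena:1.
The maximum is 7, attained only by Hiro.

Hiro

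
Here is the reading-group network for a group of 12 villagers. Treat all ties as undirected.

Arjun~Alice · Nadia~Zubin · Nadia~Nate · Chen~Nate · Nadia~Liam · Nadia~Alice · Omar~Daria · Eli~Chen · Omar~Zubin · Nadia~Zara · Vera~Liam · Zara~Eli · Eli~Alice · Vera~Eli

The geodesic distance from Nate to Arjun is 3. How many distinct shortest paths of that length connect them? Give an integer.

The shortest distance is 3, and the only length-3 path is Nate–Nadia–Alice–Arjun. So there is exactly 1 shortest path.

1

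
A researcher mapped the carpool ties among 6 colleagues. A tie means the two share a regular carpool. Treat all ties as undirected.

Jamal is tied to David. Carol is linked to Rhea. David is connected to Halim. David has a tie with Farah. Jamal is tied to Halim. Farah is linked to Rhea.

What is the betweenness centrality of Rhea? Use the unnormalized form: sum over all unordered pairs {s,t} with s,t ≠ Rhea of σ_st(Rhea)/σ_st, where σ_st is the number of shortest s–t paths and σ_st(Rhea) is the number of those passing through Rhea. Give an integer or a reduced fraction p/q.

Pairs whose geodesics pass through Rhea — Jamal–Carol: 1; David–Carol: 1; Halim–Carol: 1; Carol–Farah: 1.
All other pairs contribute 0.
Summing the contributions gives betweenness(Rhea) = 4.

4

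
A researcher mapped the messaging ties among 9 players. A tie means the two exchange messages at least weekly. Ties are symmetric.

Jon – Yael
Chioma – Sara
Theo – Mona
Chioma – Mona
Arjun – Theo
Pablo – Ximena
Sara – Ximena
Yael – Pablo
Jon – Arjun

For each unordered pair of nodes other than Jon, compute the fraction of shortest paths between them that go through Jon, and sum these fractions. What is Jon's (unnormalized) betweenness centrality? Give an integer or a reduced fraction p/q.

6

Pairs whose geodesics pass through Jon — Theo–Yael: 1; Theo–Pablo: 1; Arjun–Yael: 1; Arjun–Pablo: 1; Arjun–Ximena: 1; Yael–Mona: 1.
All other pairs contribute 0.
Summing the contributions gives betweenness(Jon) = 6.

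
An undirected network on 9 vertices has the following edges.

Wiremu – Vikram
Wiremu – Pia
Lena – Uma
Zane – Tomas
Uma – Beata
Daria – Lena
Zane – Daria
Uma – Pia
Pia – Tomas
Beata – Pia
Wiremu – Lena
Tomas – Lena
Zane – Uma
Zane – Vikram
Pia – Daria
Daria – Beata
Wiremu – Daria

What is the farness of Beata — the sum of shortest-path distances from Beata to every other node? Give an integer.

Distances from Beata: Daria:1, Lena:2, Pia:1, Tomas:2, Uma:1, Vikram:3, Wiremu:2, Zane:2.
Sum = 1 + 2 + 1 + 2 + 1 + 3 + 2 + 2 = 14.

14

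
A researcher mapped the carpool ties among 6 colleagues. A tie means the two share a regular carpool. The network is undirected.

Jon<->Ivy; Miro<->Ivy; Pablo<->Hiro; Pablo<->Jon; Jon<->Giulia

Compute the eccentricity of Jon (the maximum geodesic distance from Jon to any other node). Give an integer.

2

Distances from Jon: Giulia:1, Hiro:2, Ivy:1, Miro:2, Pablo:1.
The largest is 2 (to Miro and Hiro), so the eccentricity of Jon is 2.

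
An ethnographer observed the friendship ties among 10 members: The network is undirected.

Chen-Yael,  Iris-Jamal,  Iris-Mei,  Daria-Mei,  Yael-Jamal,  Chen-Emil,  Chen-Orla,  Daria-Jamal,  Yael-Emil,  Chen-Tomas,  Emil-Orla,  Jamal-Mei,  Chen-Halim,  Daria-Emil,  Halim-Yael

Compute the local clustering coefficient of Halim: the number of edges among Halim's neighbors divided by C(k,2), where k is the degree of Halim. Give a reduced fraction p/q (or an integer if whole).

Halim's neighbors: Chen and Yael (k = 2).
Possible neighbor pairs: C(2,2) = 1. Edges among them: Chen–Yael → e = 1.
Clustering(Halim) = 1/1.

1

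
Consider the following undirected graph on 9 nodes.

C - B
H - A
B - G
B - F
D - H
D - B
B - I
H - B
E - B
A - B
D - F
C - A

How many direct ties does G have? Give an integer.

G is directly tied to B. That is 1 neighbor, so the degree of G is 1.

1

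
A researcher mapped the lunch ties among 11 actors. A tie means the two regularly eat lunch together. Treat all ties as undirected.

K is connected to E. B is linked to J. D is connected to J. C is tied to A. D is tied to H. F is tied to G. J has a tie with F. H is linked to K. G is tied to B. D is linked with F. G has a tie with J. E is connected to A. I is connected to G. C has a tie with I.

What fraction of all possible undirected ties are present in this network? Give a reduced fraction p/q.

14/55

There are 14 edges and 11 nodes, so the maximum possible is C(11,2) = 55.
Density = 14/55.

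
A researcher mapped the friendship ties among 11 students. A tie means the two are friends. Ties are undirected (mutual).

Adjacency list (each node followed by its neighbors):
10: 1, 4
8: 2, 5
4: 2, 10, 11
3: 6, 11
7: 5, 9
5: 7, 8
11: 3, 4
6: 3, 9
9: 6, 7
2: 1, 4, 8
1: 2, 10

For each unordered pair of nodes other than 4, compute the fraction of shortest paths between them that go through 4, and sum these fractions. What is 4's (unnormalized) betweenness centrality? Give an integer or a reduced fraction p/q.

Pairs whose geodesics pass through 4 — 2–6: 1; 2–3: 1; 2–11: 1; 2–10: 1/2; 8–3: 1; 8–11: 1; 8–10: 1/2; 5–11: 1; 5–10: 1/2; 7–10: 1/2; 9–10: 1; 6–10: 1; 6–1: 2/2; 3–10: 1 … (+3 more pairs).
All other pairs contribute 0.
Summing the contributions gives betweenness(4) = 15.

15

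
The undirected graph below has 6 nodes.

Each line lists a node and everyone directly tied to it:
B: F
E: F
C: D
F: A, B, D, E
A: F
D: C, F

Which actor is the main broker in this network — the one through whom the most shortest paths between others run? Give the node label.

Unnormalized betweenness of each node: A:0, B:0, C:0, D:4, E:0, F:9.
F has the largest value, 9, making it the main broker — the node through which the most shortest paths run.

F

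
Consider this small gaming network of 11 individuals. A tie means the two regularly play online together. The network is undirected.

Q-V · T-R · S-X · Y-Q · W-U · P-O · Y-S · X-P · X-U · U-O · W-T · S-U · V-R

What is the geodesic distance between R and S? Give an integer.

One shortest route is R – T – W – U – S, which uses 4 edges, and at distance 3 from R we only reach {U, Y}, which does not include S. So d(R,S) = 4.

4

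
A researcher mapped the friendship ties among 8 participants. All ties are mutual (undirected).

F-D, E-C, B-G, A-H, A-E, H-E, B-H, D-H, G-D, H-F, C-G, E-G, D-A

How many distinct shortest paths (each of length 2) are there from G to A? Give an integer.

The shortest distance is 2. The length-2 paths are: G–D–A; G–E–A.
That gives 2 distinct shortest paths.

2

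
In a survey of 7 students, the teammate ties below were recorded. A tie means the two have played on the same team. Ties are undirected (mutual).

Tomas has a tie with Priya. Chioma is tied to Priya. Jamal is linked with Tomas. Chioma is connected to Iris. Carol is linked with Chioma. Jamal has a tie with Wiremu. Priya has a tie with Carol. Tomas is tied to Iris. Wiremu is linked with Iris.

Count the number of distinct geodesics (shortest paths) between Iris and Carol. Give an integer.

The shortest distance is 2, and the only length-2 path is Iris–Chioma–Carol. So there is exactly 1 shortest path.

1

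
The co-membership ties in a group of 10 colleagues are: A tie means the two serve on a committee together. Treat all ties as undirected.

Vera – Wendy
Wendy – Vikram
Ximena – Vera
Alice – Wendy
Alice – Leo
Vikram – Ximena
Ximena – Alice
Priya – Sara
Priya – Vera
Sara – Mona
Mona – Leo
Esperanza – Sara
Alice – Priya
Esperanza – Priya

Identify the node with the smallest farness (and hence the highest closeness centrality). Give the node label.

Alice

Farness (sum of distances to all others) for each node — Alice:14, Esperanza:21, Leo:19, Mona:21, Priya:15, Sara:19, Vera:17, Vikram:24, Wendy:18, Ximena:18.
The smallest farness is 14, for Alice, so Alice has the highest closeness.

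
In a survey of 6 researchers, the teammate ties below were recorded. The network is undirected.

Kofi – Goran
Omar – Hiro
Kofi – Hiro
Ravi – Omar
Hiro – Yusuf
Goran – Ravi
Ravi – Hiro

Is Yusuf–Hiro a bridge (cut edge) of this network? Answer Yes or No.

Yes

Without the Yusuf–Hiro edge there is no alternate route between Yusuf and Hiro, so the network disconnects. It is a bridge.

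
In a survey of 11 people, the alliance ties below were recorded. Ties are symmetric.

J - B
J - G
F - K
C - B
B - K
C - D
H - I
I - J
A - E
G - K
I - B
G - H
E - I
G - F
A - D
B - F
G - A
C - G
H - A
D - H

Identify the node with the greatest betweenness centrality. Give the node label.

Unnormalized betweenness of each node: A:26/5, B:113/15, C:1373/420, D:31/21, E:9/14, F:11/28, G:2731/210, H:709/210, I:611/105, J:25/28, K:11/28.
G has the largest value, 2731/210, making it the main broker — the node through which the most shortest paths run.

G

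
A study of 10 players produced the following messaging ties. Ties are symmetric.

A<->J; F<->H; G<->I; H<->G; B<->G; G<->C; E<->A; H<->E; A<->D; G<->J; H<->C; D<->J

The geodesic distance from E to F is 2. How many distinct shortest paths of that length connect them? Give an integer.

1

The shortest distance is 2, and the only length-2 path is E–H–F. So there is exactly 1 shortest path.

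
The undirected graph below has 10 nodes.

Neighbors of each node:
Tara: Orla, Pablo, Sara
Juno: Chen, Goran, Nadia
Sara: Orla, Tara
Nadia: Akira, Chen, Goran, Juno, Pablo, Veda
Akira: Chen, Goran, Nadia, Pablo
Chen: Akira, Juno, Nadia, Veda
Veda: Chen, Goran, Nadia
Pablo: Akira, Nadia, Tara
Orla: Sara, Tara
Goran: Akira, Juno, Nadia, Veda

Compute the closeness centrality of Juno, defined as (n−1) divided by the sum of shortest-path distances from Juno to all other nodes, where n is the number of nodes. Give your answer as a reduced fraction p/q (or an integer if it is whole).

9/20

Distances from Juno: Akira:2, Chen:1, Goran:1, Nadia:1, Orla:4, Pablo:2, Sara:4, Tara:3, Veda:2. Sum = 20.
n = 10, so closeness = 9/20.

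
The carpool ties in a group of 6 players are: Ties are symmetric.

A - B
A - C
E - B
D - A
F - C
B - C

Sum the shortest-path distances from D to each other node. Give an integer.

11

Distances from D: A:1, B:2, C:2, E:3, F:3.
Sum = 1 + 2 + 2 + 3 + 3 = 11.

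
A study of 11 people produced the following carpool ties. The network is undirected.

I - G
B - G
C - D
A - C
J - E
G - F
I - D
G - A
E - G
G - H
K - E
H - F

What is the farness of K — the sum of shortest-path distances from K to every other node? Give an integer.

28

Distances from K: A:3, B:3, C:4, D:4, E:1, F:3, G:2, H:3, I:3, J:2.
Sum = 3 + 3 + 4 + 4 + 1 + 3 + 2 + 3 + 3 + 2 = 28.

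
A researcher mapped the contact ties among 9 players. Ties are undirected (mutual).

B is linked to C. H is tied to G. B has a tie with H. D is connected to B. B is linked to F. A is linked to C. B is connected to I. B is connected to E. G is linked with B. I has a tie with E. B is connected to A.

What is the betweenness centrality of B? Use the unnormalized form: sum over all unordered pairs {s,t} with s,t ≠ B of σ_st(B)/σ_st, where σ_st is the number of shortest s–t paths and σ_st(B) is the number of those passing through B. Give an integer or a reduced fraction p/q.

Pairs whose geodesics pass through B — I–H: 1; I–G: 1; I–C: 1; I–F: 1; I–D: 1; I–A: 1; H–C: 1; H–F: 1; H–E: 1; H–D: 1; H–A: 1; G–C: 1; G–F: 1; G–E: 1 … (+11 more pairs).
All other pairs contribute 0.
Summing the contributions gives betweenness(B) = 25.

25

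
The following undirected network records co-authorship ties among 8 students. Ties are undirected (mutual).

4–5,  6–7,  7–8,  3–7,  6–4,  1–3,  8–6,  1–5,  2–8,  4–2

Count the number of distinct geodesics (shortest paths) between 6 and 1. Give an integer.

The shortest distance is 3. The length-3 paths are: 6–4–5–1; 6–7–3–1.
That gives 2 distinct shortest paths.

2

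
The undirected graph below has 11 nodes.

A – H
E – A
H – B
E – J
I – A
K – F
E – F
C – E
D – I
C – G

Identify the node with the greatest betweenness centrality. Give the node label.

E

Unnormalized betweenness of each node: A:28, B:0, C:9, D:0, E:33, F:9, G:0, H:9, I:9, J:0, K:0.
E has the largest value, 33, making it the main broker — the node through which the most shortest paths run.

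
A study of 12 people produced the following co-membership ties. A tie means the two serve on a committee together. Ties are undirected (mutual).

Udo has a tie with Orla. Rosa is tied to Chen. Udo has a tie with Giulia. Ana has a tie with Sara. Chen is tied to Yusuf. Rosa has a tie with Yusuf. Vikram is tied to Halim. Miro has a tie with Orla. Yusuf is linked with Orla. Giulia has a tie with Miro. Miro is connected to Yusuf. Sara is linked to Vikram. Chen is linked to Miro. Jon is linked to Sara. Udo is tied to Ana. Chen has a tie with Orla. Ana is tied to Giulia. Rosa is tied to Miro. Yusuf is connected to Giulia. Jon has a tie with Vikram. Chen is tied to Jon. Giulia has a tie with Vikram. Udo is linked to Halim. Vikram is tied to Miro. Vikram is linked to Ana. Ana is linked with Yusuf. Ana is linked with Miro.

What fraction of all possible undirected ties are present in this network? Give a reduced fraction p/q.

9/22

There are 27 edges and 12 nodes, so the maximum possible is C(12,2) = 66.
Density = 27/66 = 9/22.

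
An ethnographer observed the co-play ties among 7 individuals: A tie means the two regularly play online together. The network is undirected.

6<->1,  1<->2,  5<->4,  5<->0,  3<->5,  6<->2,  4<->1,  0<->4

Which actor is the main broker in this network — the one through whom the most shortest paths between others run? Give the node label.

4

Unnormalized betweenness of each node: 0:0, 1:8, 2:0, 3:0, 4:9, 5:5, 6:0.
4 has the largest value, 9, making it the main broker — the node through which the most shortest paths run.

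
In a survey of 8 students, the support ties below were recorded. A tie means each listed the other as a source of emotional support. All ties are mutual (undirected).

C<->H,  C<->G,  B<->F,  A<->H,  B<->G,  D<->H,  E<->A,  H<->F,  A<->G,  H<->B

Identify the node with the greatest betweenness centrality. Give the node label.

Unnormalized betweenness of each node: A:20/3, B:5/3, C:2/3, D:0, E:0, F:0, G:5/2, H:23/2.
H has the largest value, 23/2, making it the main broker — the node through which the most shortest paths run.

H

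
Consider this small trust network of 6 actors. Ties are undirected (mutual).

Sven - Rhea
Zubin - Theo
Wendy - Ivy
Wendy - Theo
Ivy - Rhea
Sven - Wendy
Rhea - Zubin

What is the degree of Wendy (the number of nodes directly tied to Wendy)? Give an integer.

3

Wendy is directly tied to Ivy, Sven, and Theo. That is 3 neighbors, so the degree of Wendy is 3.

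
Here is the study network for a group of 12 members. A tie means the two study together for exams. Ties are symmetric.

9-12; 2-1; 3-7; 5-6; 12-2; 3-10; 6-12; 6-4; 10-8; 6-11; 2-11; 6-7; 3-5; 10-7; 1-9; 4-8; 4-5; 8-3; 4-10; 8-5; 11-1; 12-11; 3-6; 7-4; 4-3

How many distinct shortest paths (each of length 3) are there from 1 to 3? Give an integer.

1

The shortest distance is 3, and the only length-3 path is 1–11–6–3. So there is exactly 1 shortest path.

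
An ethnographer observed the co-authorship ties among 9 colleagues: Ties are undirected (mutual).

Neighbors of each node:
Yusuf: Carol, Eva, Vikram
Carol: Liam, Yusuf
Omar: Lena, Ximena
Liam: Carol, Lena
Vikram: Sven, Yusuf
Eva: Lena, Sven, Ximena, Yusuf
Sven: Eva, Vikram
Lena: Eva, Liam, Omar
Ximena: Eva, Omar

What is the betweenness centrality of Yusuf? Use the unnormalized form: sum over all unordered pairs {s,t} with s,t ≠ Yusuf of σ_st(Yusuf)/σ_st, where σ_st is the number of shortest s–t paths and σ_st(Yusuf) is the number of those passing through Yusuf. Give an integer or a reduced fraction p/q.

Pairs whose geodesics pass through Yusuf — Lena–Vikram: 1/2; Liam–Vikram: 1; Carol–Vikram: 1; Carol–Sven: 2/2; Carol–Eva: 1; Carol–Ximena: 1; Vikram–Eva: 1/2; Vikram–Ximena: 1/2; Vikram–Omar: 2/4.
All other pairs contribute 0.
Summing the contributions gives betweenness(Yusuf) = 7.

7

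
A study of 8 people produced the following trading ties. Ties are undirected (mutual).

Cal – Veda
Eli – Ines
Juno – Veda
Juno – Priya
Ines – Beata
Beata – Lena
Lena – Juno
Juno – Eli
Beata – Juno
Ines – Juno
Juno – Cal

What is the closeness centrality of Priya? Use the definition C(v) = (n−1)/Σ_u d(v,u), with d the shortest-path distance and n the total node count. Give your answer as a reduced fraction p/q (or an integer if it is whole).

7/13

Distances from Priya: Beata:2, Cal:2, Eli:2, Ines:2, Juno:1, Lena:2, Veda:2. Sum = 13.
n = 8, so closeness = 7/13.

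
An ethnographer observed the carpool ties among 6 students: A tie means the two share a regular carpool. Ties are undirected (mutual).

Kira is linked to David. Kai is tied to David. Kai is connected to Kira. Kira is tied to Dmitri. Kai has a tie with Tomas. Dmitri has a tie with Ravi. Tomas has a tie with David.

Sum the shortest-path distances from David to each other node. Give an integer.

Distances from David: Dmitri:2, Kai:1, Kira:1, Ravi:3, Tomas:1.
Sum = 2 + 1 + 1 + 3 + 1 = 8.

8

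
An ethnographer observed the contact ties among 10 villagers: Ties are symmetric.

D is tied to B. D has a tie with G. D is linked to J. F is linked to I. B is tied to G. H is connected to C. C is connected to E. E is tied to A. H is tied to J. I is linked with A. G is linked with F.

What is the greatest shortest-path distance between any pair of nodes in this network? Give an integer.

Eccentricity of each node (its greatest distance to any other): A:4, B:5, C:4, D:4, E:5, F:4, G:4, H:4, I:4, J:4.
The maximum eccentricity is 5, realized for instance by the pair E–B via E – C – H – J – D – B. So the diameter is 5.

5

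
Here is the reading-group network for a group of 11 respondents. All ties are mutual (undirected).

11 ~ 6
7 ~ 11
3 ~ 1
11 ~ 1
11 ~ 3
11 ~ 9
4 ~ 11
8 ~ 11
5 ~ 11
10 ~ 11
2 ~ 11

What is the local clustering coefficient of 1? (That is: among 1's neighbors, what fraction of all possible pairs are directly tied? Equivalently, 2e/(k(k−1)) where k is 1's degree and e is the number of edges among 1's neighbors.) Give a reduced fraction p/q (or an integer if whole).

1's neighbors: 3 and 11 (k = 2).
Possible neighbor pairs: C(2,2) = 1. Edges among them: 3–11 → e = 1.
Clustering(1) = 1/1.

1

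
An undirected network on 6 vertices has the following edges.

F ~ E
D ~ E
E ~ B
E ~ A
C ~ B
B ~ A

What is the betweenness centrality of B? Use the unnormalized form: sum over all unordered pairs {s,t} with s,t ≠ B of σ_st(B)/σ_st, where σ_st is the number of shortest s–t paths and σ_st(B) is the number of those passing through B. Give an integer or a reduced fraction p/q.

Pairs whose geodesics pass through B — C–A: 1; C–D: 1; C–E: 1; C–F: 1.
All other pairs contribute 0.
Summing the contributions gives betweenness(B) = 4.

4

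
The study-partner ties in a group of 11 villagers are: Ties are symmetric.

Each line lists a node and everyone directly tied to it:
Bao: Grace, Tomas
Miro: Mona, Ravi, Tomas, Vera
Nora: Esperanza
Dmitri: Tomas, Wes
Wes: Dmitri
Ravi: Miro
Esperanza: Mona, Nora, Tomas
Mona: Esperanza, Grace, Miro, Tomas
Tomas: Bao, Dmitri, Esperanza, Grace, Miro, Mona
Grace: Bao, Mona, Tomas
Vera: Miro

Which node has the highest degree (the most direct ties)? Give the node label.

Tomas

Degrees — Bao:2, Dmitri:2, Esperanza:3, Grace:3, Miro:4, Mona:4, Nora:1, Ravi:1, Tomas:6, Vera:1, Wes:1.
The maximum is 6, attained only by Tomas.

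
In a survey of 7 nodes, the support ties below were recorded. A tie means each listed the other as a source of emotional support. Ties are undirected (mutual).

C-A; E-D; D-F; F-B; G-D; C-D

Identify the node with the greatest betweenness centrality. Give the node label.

Unnormalized betweenness of each node: A:0, B:0, C:5, D:13, E:0, F:5, G:0.
D has the largest value, 13, making it the main broker — the node through which the most shortest paths run.

D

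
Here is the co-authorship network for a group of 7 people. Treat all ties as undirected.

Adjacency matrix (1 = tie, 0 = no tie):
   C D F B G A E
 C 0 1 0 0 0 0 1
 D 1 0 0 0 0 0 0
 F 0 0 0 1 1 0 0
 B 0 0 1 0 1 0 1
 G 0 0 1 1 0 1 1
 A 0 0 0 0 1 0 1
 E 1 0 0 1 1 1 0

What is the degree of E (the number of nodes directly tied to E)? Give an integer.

4

E is directly tied to A, B, C, and G. That is 4 neighbors, so the degree of E is 4.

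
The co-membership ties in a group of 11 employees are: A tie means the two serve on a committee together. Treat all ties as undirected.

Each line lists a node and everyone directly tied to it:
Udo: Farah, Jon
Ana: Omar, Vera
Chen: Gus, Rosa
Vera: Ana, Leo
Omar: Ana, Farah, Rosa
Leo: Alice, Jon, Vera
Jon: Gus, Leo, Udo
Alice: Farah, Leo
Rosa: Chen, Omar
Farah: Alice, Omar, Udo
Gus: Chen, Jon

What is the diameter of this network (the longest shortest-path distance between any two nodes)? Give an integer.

4

Eccentricity of each node (its greatest distance to any other): Alice:4, Ana:4, Chen:4, Farah:3, Gus:4, Jon:3, Leo:4, Omar:3, Rosa:4, Udo:3, Vera:4.
The maximum eccentricity is 4, realized for instance by the pair Ana–Gus via Ana – Omar – Rosa – Chen – Gus. So the diameter is 4.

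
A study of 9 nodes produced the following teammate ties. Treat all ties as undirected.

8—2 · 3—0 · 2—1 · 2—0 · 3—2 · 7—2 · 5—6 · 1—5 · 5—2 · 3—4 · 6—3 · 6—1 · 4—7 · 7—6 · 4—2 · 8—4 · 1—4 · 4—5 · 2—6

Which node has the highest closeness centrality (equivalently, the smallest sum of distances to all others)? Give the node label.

2

Farness (sum of distances to all others) for each node — 0:14, 1:12, 2:8, 3:12, 4:10, 5:12, 6:11, 7:13, 8:14.
The smallest farness is 8, for 2, so 2 has the highest closeness.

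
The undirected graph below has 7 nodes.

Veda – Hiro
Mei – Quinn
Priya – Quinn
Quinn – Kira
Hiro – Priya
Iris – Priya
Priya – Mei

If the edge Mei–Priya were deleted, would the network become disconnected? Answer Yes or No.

No

Even without that edge, Mei still reaches Priya via Mei – Quinn – Priya, so the network stays connected. Not a bridge.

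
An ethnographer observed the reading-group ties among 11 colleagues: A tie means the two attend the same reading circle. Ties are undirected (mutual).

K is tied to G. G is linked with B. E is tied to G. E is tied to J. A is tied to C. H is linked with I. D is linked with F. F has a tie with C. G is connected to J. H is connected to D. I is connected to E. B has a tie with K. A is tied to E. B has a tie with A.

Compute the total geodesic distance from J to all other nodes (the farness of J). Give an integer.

24

Distances from J: A:2, B:2, C:3, D:4, E:1, F:4, G:1, H:3, I:2, K:2.
Sum = 2 + 2 + 3 + 4 + 1 + 4 + 1 + 3 + 2 + 2 = 24.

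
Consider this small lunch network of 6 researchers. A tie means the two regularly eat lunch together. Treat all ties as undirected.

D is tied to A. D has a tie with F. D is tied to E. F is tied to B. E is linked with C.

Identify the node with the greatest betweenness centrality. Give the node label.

D

Unnormalized betweenness of each node: A:0, B:0, C:0, D:8, E:4, F:4.
D has the largest value, 8, making it the main broker — the node through which the most shortest paths run.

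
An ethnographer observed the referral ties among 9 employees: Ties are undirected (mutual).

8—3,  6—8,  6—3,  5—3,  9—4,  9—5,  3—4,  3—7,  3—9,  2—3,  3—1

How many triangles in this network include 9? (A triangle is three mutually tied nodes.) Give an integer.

2

9's neighbors: 3, 4, and 5.
Neighbor pairs that are themselves tied: 9–3–4; 9–3–5. Each forms one triangle with 9, for 2 in total.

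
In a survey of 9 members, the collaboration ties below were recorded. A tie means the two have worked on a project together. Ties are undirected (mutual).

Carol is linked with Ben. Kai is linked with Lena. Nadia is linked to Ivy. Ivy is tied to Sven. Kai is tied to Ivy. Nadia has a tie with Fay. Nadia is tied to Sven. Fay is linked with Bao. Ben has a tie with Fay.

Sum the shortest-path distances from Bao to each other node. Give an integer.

23

Distances from Bao: Ben:2, Carol:3, Fay:1, Ivy:3, Kai:4, Lena:5, Nadia:2, Sven:3.
Sum = 2 + 3 + 1 + 3 + 4 + 5 + 2 + 3 = 23.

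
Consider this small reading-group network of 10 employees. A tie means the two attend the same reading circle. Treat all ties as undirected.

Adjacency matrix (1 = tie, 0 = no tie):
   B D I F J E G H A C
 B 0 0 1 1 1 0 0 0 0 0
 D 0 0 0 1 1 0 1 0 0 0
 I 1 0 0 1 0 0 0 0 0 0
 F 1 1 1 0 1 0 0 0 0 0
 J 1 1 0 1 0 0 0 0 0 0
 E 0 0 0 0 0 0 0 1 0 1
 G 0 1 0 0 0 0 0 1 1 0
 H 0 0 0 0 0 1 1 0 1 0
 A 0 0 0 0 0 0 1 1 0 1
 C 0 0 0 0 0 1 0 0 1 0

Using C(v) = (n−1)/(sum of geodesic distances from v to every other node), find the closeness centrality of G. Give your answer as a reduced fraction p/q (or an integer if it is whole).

9/17

Distances from G: A:1, B:3, C:2, D:1, E:2, F:2, H:1, I:3, J:2. Sum = 17.
n = 10, so closeness = 9/17.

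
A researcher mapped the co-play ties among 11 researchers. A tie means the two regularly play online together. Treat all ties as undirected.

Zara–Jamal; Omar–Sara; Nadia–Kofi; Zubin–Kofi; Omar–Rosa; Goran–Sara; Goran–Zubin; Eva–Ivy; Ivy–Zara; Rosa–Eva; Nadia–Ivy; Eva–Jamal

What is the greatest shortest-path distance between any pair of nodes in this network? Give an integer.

Eccentricity of each node (its greatest distance to any other): Eva:4, Goran:5, Ivy:4, Jamal:5, Kofi:4, Nadia:4, Omar:4, Rosa:4, Sara:5, Zara:5, Zubin:5.
The maximum eccentricity is 5, realized for instance by the pair Zubin–Jamal via Zubin – Kofi – Nadia – Ivy – Eva – Jamal. So the diameter is 5.

5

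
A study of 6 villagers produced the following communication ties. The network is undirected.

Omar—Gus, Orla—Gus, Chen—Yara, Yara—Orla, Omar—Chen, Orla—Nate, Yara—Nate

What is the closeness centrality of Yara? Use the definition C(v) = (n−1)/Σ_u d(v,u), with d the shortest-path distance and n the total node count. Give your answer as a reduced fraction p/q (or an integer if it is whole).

5/7

Distances from Yara: Chen:1, Gus:2, Nate:1, Omar:2, Orla:1. Sum = 7.
n = 6, so closeness = 5/7.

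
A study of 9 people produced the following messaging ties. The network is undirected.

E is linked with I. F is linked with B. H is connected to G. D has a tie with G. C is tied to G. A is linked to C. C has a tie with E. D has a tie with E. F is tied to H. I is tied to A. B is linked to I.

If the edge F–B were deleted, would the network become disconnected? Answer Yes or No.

No

Even without that edge, F still reaches B via F – H – G – D – E – I – B, so the network stays connected. Not a bridge.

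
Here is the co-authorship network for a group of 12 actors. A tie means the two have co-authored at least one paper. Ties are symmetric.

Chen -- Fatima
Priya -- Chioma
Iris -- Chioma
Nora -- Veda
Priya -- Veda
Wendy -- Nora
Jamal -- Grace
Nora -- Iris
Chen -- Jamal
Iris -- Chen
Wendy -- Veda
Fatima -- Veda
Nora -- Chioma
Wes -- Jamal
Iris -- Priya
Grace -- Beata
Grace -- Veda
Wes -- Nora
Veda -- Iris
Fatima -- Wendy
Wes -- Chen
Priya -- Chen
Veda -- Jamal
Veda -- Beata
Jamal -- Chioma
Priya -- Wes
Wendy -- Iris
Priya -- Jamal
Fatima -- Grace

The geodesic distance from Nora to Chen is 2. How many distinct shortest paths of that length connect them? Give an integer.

The shortest distance is 2. The length-2 paths are: Nora–Wes–Chen; Nora–Iris–Chen.
That gives 2 distinct shortest paths.

2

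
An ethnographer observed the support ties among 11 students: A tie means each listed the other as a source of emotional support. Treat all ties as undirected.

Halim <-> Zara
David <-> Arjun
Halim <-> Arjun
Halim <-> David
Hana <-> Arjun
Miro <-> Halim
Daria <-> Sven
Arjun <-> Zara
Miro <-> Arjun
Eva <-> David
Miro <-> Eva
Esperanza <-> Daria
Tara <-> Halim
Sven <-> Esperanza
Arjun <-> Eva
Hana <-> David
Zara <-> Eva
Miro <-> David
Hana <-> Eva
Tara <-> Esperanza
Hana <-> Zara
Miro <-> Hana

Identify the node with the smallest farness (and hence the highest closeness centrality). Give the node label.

Halim

Farness (sum of distances to all others) for each node — Arjun:19, Daria:33, David:20, Esperanza:25, Eva:24, Halim:17, Hana:24, Miro:20, Sven:33, Tara:20, Zara:21.
The smallest farness is 17, for Halim, so Halim has the highest closeness.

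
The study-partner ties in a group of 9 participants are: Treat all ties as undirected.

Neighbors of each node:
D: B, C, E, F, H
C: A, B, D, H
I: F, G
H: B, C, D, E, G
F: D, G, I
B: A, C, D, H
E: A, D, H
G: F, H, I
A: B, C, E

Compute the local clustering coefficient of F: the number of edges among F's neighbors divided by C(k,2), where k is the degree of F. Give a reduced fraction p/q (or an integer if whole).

F's neighbors: D, G, and I (k = 3).
Possible neighbor pairs: C(3,2) = 3. Edges among them: G–I → e = 1.
Clustering(F) = 1/3.

1/3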